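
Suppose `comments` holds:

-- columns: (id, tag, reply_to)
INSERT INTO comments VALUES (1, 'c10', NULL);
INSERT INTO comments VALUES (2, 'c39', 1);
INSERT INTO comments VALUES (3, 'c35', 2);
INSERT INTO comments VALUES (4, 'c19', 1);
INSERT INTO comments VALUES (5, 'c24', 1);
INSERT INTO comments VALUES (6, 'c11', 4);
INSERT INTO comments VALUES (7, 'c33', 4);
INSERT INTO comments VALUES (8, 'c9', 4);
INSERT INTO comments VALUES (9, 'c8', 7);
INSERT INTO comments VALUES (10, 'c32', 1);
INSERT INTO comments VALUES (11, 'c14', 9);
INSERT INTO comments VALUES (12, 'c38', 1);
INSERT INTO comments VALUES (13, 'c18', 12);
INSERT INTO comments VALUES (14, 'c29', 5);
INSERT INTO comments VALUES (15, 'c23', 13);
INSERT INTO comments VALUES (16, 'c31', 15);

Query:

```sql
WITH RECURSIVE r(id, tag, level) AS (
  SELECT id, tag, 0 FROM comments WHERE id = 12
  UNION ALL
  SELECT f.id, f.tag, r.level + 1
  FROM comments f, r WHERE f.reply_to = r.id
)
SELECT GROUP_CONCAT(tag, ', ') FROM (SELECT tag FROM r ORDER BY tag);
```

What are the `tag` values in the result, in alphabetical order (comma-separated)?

c18, c23, c31, c38

Base: id=12 (c38) at level 0.
Iteration 1: rows with reply_to in {12} -> c18 (id 13, level 1).
Iteration 2: rows with reply_to in {13} -> c23 (id 15, level 2).
Iteration 3: rows with reply_to in {15} -> c31 (id 16, level 3).
Iteration 4: no rows with reply_to in {16}; recursion stops.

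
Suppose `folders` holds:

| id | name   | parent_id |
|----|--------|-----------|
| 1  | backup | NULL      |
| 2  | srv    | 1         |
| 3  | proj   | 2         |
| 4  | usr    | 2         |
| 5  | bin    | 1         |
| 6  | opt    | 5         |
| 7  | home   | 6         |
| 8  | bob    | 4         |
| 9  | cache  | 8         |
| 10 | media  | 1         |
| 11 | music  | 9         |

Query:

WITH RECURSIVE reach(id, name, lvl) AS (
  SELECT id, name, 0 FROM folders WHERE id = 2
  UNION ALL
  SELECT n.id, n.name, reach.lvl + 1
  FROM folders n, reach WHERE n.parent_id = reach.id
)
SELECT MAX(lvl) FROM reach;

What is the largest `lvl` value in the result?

Base: id=2 (srv) at lvl 0.
Iteration 1: rows with parent_id in {2} -> proj (id 3, lvl 1), usr (id 4, lvl 1).
Iteration 2: rows with parent_id in {3,4} -> bob (id 8, lvl 2).
Iteration 3: rows with parent_id in {8} -> cache (id 9, lvl 3).
Iteration 4: rows with parent_id in {9} -> music (id 11, lvl 4).
Iteration 5: no rows with parent_id in {11}; recursion stops.
lvl values: 0, 1, 1, 2, 3, 4; the maximum is 4.

4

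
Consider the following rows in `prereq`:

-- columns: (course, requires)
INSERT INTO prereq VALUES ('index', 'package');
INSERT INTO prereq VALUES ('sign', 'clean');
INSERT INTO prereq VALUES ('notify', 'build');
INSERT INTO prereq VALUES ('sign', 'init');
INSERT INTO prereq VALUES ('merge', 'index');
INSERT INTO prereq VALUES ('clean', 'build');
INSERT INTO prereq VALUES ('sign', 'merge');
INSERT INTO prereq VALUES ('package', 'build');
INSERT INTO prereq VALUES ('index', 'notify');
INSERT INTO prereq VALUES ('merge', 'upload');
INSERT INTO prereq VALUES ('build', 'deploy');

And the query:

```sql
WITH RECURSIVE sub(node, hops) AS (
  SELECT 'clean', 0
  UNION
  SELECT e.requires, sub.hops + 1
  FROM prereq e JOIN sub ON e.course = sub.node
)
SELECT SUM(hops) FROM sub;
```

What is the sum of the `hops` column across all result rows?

Base: (clean, hops=0).
Iteration 1: edges from {clean} -> (build, hops=1).
Iteration 2: edges from {build} -> (deploy, hops=2).
Iteration 3: no outgoing edges from {deploy}; recursion stops.
SUM(hops) = 0 + 1 + 2 = 3.

3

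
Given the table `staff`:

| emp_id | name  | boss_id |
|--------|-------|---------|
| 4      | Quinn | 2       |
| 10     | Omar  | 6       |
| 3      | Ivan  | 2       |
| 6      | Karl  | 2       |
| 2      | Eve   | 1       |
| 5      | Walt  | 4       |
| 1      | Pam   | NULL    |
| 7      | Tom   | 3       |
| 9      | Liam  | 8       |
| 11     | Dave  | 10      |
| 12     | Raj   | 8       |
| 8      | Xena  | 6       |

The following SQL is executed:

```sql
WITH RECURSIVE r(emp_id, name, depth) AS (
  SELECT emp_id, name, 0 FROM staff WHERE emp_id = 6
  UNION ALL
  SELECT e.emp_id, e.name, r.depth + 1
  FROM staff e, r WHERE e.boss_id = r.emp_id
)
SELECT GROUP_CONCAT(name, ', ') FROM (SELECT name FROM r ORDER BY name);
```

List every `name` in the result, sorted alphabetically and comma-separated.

Base: emp_id=6 (Karl) at depth 0.
Iteration 1: rows with boss_id in {6} -> Xena (id 8, depth 1), Omar (id 10, depth 1).
Iteration 2: rows with boss_id in {8,10} -> Liam (id 9, depth 2), Dave (id 11, depth 2), Raj (id 12, depth 2).
Iteration 3: no rows with boss_id in {9,11,12}; recursion stops.

Dave, Karl, Liam, Omar, Raj, Xena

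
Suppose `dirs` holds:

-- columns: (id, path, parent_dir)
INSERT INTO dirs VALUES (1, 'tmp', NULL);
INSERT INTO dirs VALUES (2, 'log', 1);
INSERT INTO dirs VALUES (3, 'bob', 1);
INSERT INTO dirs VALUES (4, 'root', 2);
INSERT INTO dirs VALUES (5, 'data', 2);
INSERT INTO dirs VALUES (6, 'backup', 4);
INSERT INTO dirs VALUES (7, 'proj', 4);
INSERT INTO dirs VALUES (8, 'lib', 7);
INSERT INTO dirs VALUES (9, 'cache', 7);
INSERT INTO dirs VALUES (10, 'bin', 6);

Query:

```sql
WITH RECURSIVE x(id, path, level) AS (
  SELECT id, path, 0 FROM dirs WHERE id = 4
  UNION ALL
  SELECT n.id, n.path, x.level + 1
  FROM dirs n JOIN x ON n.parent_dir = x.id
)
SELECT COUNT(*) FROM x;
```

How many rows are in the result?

6

Base: id=4 (root) at level 0.
Iteration 1: rows with parent_dir in {4} -> backup (id 6, level 1), proj (id 7, level 1).
Iteration 2: rows with parent_dir in {6,7} -> lib (id 8, level 2), cache (id 9, level 2), bin (id 10, level 2).
Iteration 3: no rows with parent_dir in {8,9,10}; recursion stops.
Total rows emitted: 6.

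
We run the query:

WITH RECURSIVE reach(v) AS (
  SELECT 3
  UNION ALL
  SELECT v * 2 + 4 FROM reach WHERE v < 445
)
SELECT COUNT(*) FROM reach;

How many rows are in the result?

8

Base: v=3.
Iteration 1: 3 < 445 holds -> v = 3 * 2 + 4 = 10.
Iteration 2: 10 < 445 holds -> v = 10 * 2 + 4 = 24.
Iteration 3: 24 < 445 holds -> v = 24 * 2 + 4 = 52.
Iteration 4: 52 < 445 holds -> v = 52 * 2 + 4 = 108.
Iteration 5: 108 < 445 holds -> v = 108 * 2 + 4 = 220.
Iteration 6: 220 < 445 holds -> v = 220 * 2 + 4 = 444.
Iteration 7: 444 < 445 holds -> v = 444 * 2 + 4 = 892.
Iteration 8: 892 < 445 fails; recursion stops.
Total rows emitted: 8.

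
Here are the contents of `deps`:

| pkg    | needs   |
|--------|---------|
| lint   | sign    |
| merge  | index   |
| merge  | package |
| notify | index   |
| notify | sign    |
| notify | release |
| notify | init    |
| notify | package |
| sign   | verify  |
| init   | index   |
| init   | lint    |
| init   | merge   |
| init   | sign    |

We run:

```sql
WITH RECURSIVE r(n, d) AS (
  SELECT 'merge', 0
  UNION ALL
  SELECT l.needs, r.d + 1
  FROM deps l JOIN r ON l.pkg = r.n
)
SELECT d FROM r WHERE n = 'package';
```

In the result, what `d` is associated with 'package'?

Base: (merge, d=0).
Iteration 1: edges from {merge} -> (index, d=1), (package, d=1).
Iteration 2: no outgoing edges from {index,package}; recursion stops.

1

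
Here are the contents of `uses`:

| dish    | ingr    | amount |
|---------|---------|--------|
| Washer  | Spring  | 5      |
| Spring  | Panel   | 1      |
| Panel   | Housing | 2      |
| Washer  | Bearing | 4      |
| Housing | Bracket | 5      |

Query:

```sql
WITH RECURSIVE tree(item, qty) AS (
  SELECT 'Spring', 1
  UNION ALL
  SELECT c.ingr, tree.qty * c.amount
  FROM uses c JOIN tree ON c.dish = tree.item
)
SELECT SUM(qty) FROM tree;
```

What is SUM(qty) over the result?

14

Base: (Spring, qty=1).
Iteration 1: components of {Spring} -> Panel = 1*1 = 1.
Iteration 2: components of {Panel} -> Housing = 1*2 = 2.
Iteration 3: components of {Housing} -> Bracket = 2*5 = 10.
Iteration 4: no further components; recursion stops.
SUM(qty) = 1 + 1 + 2 + 10 = 14.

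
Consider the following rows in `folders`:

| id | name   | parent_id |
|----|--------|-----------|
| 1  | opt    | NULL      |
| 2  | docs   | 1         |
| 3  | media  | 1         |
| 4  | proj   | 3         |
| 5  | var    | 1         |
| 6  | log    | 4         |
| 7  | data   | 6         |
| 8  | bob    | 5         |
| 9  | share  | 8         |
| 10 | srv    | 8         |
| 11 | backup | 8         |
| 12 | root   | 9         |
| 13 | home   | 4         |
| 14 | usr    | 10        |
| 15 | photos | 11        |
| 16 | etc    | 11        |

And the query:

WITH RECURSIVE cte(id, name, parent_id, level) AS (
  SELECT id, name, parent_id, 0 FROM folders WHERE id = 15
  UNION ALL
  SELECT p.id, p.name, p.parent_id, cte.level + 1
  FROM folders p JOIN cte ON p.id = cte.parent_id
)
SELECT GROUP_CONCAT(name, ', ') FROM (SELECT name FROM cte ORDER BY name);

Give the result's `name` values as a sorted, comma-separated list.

backup, bob, opt, photos, var

Base: id=15 (photos), parent_id=11, level 0.
Iteration 1: join on id=11 -> backup (id 11, parent_id=8, level 1).
Iteration 2: join on id=8 -> bob (id 8, parent_id=5, level 2).
Iteration 3: join on id=5 -> var (id 5, parent_id=1, level 3).
Iteration 4: join on id=1 -> opt (id 1, parent_id=NULL, level 4).
Iteration 5: parent_id is NULL; no match; recursion stops.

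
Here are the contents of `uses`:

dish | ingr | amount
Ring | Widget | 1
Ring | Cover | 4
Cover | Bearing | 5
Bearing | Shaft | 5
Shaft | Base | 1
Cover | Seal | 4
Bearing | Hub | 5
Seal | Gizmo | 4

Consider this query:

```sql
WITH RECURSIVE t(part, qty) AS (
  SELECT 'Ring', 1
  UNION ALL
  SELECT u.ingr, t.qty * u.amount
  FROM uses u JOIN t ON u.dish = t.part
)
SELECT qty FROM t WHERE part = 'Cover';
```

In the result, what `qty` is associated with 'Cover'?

Base: (Ring, qty=1).
Iteration 1: components of {Ring} -> Cover = 1*4 = 4, Widget = 1*1 = 1.
Iteration 2: components of {Cover,Widget} -> Bearing = 4*5 = 20, Seal = 4*4 = 16.
Iteration 3: components of {Bearing,Seal} -> Gizmo = 16*4 = 64, Hub = 20*5 = 100, Shaft = 20*5 = 100.
Iteration 4: components of {Gizmo,Hub,Shaft} -> Base = 100*1 = 100.
Iteration 5: no further components; recursion stops.

4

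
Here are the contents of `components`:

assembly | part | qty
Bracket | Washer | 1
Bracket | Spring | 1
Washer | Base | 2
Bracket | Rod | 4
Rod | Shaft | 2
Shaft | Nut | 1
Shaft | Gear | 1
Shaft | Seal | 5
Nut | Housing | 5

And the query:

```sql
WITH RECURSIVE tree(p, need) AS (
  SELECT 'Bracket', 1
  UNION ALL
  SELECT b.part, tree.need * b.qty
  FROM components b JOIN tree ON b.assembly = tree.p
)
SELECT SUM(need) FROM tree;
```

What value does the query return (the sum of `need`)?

Base: (Bracket, need=1).
Iteration 1: components of {Bracket} -> Rod = 1*4 = 4, Spring = 1*1 = 1, Washer = 1*1 = 1.
Iteration 2: components of {Rod,Spring,Washer} -> Base = 1*2 = 2, Shaft = 4*2 = 8.
Iteration 3: components of {Base,Shaft} -> Gear = 8*1 = 8, Nut = 8*1 = 8, Seal = 8*5 = 40.
Iteration 4: components of {Gear,Nut,Seal} -> Housing = 8*5 = 40.
Iteration 5: no further components; recursion stops.
SUM(need) = 1 + 1 + 1 + 4 + 2 + 8 + 8 + 8 + 40 + 40 = 113.

113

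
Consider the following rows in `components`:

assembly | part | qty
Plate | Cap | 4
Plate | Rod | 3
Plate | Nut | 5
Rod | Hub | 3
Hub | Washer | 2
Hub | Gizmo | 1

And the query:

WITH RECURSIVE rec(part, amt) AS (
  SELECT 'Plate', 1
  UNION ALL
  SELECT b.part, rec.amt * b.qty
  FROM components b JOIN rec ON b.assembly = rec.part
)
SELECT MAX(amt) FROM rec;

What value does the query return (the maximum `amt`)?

18

Base: (Plate, amt=1).
Iteration 1: components of {Plate} -> Cap = 1*4 = 4, Nut = 1*5 = 5, Rod = 1*3 = 3.
Iteration 2: components of {Cap,Nut,Rod} -> Hub = 3*3 = 9.
Iteration 3: components of {Hub} -> Gizmo = 9*1 = 9, Washer = 9*2 = 18.
Iteration 4: no further components; recursion stops.
amt values: 1, 4, 3, 5, 9, 18, 9; the maximum is 18.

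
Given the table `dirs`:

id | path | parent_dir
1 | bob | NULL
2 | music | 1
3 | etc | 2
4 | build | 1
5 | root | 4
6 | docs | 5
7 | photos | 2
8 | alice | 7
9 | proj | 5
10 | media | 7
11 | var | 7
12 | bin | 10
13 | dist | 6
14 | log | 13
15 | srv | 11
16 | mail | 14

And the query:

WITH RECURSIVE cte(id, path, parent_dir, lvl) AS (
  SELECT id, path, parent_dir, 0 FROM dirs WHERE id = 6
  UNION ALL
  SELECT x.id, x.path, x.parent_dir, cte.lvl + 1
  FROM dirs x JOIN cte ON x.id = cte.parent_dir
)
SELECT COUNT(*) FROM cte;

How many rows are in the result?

Base: id=6 (docs), parent_dir=5, lvl 0.
Iteration 1: join on id=5 -> root (id 5, parent_dir=4, lvl 1).
Iteration 2: join on id=4 -> build (id 4, parent_dir=1, lvl 2).
Iteration 3: join on id=1 -> bob (id 1, parent_dir=NULL, lvl 3).
Iteration 4: parent_dir is NULL; no match; recursion stops.
Total rows emitted: 4.

4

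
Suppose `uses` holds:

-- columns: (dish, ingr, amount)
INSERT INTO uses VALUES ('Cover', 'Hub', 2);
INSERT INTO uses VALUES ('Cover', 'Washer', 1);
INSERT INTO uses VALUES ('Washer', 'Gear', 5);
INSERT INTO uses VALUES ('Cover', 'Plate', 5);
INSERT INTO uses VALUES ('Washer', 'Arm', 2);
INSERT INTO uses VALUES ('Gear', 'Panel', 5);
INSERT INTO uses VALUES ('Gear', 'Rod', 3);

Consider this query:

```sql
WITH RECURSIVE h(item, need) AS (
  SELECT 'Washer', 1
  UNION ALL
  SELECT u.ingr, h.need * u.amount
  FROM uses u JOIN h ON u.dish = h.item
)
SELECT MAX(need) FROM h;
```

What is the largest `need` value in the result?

Base: (Washer, need=1).
Iteration 1: components of {Washer} -> Arm = 1*2 = 2, Gear = 1*5 = 5.
Iteration 2: components of {Arm,Gear} -> Panel = 5*5 = 25, Rod = 5*3 = 15.
Iteration 3: no further components; recursion stops.
need values: 1, 5, 2, 25, 15; the maximum is 25.

25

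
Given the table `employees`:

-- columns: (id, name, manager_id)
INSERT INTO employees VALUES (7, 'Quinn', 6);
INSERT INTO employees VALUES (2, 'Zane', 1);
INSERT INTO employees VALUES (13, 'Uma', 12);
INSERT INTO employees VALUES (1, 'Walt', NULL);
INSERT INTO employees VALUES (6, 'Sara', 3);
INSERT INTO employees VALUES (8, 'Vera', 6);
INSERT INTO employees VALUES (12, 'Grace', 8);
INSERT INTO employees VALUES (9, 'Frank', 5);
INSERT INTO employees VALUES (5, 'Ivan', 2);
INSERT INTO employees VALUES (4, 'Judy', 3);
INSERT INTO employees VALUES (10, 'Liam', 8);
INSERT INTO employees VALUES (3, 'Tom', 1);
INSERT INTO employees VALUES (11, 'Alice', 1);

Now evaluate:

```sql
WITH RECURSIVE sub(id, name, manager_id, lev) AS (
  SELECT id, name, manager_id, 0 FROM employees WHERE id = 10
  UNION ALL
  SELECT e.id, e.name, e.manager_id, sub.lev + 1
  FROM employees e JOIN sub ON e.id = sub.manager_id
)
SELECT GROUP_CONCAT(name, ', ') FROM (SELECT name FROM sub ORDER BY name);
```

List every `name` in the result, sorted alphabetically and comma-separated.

Liam, Sara, Tom, Vera, Walt

Base: id=10 (Liam), manager_id=8, lev 0.
Iteration 1: join on id=8 -> Vera (id 8, manager_id=6, lev 1).
Iteration 2: join on id=6 -> Sara (id 6, manager_id=3, lev 2).
Iteration 3: join on id=3 -> Tom (id 3, manager_id=1, lev 3).
Iteration 4: join on id=1 -> Walt (id 1, manager_id=NULL, lev 4).
Iteration 5: manager_id is NULL; no match; recursion stops.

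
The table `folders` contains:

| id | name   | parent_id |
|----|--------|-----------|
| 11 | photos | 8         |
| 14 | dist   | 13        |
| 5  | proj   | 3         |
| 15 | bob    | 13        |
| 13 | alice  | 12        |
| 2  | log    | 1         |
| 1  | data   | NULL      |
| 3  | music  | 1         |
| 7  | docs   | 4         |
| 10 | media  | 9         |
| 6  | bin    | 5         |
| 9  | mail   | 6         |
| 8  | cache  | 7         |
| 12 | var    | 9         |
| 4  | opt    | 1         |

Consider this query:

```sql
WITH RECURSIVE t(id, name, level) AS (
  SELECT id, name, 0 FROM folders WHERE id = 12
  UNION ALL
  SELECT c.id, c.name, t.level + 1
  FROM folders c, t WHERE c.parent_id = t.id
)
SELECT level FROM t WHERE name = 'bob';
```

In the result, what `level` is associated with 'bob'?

2

Base: id=12 (var) at level 0.
Iteration 1: rows with parent_id in {12} -> alice (id 13, level 1).
Iteration 2: rows with parent_id in {13} -> dist (id 14, level 2), bob (id 15, level 2).
Iteration 3: no rows with parent_id in {14,15}; recursion stops.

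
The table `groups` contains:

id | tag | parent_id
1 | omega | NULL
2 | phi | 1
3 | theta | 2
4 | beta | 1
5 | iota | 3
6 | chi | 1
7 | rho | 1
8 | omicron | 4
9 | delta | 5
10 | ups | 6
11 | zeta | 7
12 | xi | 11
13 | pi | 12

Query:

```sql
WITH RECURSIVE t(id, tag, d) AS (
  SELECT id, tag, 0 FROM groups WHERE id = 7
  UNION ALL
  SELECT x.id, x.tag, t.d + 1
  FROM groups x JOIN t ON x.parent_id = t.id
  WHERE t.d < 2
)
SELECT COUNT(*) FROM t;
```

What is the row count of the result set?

Base: id=7 (rho) at d 0.
Iteration 1: rows with parent_id in {7} -> zeta (id 11, d 1).
Iteration 2: rows with parent_id in {11} -> xi (id 12, d 2).
Iteration 3: d < 2 fails for all current rows; recursion stops.
Total rows emitted: 3.

3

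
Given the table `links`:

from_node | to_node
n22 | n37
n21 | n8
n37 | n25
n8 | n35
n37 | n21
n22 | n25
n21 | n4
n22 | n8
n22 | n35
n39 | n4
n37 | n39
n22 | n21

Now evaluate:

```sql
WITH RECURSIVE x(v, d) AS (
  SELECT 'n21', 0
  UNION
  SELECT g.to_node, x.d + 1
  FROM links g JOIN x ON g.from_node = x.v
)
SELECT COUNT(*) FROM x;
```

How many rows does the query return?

Base: (n21, d=0).
Iteration 1: edges from {n21} -> (n4, d=1), (n8, d=1).
Iteration 2: edges from {n4,n8} -> (n35, d=2).
Iteration 3: no outgoing edges from {n35}; recursion stops.
Total rows emitted: 4.

4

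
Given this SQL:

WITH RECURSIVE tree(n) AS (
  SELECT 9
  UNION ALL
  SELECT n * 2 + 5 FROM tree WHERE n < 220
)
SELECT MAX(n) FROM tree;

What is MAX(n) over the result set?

443

Base: n=9.
Iteration 1: 9 < 220 holds -> n = 9 * 2 + 5 = 23.
Iteration 2: 23 < 220 holds -> n = 23 * 2 + 5 = 51.
Iteration 3: 51 < 220 holds -> n = 51 * 2 + 5 = 107.
Iteration 4: 107 < 220 holds -> n = 107 * 2 + 5 = 219.
Iteration 5: 219 < 220 holds -> n = 219 * 2 + 5 = 443.
Iteration 6: 443 < 220 fails; recursion stops.
n values: 9, 23, 51, 107, 219, 443; the maximum is 443.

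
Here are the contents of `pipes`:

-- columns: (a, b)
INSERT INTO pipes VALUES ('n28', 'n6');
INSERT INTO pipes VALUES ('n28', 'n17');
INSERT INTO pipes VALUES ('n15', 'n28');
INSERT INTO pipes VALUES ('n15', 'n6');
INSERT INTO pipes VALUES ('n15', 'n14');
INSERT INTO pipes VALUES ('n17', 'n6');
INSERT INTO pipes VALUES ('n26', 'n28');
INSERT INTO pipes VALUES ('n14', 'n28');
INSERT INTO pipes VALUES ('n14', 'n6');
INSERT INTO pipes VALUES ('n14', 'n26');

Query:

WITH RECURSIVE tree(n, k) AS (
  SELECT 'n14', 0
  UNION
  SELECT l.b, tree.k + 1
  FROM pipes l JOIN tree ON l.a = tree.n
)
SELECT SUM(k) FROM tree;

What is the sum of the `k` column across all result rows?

19

Base: (n14, k=0).
Iteration 1: edges from {n14} -> (n26, k=1), (n28, k=1), (n6, k=1).
Iteration 2: edges from {n26,n28,n6} -> (n17, k=2), (n28, k=2), (n6, k=2).
Iteration 3: edges from {n17,n28,n6} -> (n17, k=3), (n6, k=3). [UNION drops 1 duplicate row(s)]
Iteration 4: edges from {n17,n6} -> (n6, k=4).
Iteration 5: no outgoing edges from {n6}; recursion stops.
SUM(k) = 0 + 1 + 1 + 1 + 2 + 2 + 2 + 3 + 3 + 4 = 19.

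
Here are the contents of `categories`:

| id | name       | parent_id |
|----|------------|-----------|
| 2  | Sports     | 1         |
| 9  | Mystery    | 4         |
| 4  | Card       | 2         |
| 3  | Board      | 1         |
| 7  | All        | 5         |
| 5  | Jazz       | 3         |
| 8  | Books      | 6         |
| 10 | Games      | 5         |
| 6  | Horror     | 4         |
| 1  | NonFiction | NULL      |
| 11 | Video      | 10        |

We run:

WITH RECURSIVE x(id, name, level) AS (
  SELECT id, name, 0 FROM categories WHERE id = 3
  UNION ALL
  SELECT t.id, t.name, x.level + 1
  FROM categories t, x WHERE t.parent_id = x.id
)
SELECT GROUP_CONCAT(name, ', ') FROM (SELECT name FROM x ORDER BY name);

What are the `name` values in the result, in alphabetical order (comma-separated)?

Base: id=3 (Board) at level 0.
Iteration 1: rows with parent_id in {3} -> Jazz (id 5, level 1).
Iteration 2: rows with parent_id in {5} -> All (id 7, level 2), Games (id 10, level 2).
Iteration 3: rows with parent_id in {7,10} -> Video (id 11, level 3).
Iteration 4: no rows with parent_id in {11}; recursion stops.

All, Board, Games, Jazz, Video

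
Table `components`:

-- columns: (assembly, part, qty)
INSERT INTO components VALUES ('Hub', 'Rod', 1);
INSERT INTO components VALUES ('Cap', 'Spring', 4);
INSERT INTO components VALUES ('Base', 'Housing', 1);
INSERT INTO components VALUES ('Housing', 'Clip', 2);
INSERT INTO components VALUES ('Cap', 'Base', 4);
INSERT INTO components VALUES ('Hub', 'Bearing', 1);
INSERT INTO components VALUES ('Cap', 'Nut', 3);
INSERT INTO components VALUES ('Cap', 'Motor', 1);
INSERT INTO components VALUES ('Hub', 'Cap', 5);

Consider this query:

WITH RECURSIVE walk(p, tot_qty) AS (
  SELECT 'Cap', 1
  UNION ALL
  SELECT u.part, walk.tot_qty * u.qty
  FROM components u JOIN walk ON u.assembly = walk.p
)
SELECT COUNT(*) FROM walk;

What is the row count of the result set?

Base: (Cap, tot_qty=1).
Iteration 1: components of {Cap} -> Base = 1*4 = 4, Motor = 1*1 = 1, Nut = 1*3 = 3, Spring = 1*4 = 4.
Iteration 2: components of {Base,Motor,Nut,Spring} -> Housing = 4*1 = 4.
Iteration 3: components of {Housing} -> Clip = 4*2 = 8.
Iteration 4: no further components; recursion stops.
Total rows emitted: 7.

7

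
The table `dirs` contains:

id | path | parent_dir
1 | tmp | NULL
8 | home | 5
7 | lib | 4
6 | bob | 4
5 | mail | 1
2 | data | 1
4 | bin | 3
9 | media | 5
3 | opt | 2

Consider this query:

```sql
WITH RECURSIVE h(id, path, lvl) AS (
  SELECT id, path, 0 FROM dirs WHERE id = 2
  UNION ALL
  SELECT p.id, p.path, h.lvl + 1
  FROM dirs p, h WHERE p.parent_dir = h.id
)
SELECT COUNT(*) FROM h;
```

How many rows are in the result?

5

Base: id=2 (data) at lvl 0.
Iteration 1: rows with parent_dir in {2} -> opt (id 3, lvl 1).
Iteration 2: rows with parent_dir in {3} -> bin (id 4, lvl 2).
Iteration 3: rows with parent_dir in {4} -> bob (id 6, lvl 3), lib (id 7, lvl 3).
Iteration 4: no rows with parent_dir in {6,7}; recursion stops.
Total rows emitted: 5.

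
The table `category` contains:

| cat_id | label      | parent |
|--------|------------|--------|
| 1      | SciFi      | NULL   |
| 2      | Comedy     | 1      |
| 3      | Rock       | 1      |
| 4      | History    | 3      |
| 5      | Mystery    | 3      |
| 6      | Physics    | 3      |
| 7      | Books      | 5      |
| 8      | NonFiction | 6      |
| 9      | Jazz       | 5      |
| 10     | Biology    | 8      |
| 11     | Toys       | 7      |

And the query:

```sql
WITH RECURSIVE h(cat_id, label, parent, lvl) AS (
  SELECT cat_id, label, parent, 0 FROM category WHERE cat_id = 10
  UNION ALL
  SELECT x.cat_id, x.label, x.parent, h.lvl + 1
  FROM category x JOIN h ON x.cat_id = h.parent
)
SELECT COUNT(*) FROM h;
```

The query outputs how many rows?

5

Base: cat_id=10 (Biology), parent=8, lvl 0.
Iteration 1: join on cat_id=8 -> NonFiction (id 8, parent=6, lvl 1).
Iteration 2: join on cat_id=6 -> Physics (id 6, parent=3, lvl 2).
Iteration 3: join on cat_id=3 -> Rock (id 3, parent=1, lvl 3).
Iteration 4: join on cat_id=1 -> SciFi (id 1, parent=NULL, lvl 4).
Iteration 5: parent is NULL; no match; recursion stops.
Total rows emitted: 5.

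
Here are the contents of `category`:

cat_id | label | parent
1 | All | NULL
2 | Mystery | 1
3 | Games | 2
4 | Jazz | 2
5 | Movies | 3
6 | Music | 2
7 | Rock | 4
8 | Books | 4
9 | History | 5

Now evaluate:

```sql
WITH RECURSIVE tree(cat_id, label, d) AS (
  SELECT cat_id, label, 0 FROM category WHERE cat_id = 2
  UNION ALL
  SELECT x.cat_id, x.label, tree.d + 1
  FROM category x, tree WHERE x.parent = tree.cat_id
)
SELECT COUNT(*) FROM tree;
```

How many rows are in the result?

Base: cat_id=2 (Mystery) at d 0.
Iteration 1: rows with parent in {2} -> Games (id 3, d 1), Jazz (id 4, d 1), Music (id 6, d 1).
Iteration 2: rows with parent in {3,4,6} -> Movies (id 5, d 2), Rock (id 7, d 2), Books (id 8, d 2).
Iteration 3: rows with parent in {5,7,8} -> History (id 9, d 3).
Iteration 4: no rows with parent in {9}; recursion stops.
Total rows emitted: 8.

8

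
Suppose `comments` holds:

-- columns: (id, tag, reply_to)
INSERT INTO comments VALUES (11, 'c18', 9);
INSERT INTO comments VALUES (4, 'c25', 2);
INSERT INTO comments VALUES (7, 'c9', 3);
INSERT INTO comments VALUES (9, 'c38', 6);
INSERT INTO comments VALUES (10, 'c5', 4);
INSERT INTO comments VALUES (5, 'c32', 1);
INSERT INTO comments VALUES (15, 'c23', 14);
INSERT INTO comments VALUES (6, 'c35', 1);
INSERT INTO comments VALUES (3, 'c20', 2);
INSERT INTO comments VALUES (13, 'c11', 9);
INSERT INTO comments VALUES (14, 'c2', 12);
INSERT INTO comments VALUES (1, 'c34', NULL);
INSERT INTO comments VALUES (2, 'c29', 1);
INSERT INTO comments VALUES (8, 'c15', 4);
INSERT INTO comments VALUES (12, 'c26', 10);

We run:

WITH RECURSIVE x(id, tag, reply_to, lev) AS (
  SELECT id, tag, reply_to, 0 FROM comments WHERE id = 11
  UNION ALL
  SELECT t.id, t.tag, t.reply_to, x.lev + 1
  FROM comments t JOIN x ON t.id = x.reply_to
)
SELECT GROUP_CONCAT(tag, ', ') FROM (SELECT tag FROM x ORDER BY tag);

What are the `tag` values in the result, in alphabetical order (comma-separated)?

c18, c34, c35, c38

Base: id=11 (c18), reply_to=9, lev 0.
Iteration 1: join on id=9 -> c38 (id 9, reply_to=6, lev 1).
Iteration 2: join on id=6 -> c35 (id 6, reply_to=1, lev 2).
Iteration 3: join on id=1 -> c34 (id 1, reply_to=NULL, lev 3).
Iteration 4: reply_to is NULL; no match; recursion stops.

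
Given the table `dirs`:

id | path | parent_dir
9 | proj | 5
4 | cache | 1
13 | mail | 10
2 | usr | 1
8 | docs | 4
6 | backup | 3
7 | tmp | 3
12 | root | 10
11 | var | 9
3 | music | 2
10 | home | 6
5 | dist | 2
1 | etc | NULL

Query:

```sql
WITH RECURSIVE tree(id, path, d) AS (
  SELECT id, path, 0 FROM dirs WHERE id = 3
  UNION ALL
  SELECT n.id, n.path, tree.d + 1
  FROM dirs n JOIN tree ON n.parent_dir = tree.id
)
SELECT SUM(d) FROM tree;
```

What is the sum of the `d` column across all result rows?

10

Base: id=3 (music) at d 0.
Iteration 1: rows with parent_dir in {3} -> backup (id 6, d 1), tmp (id 7, d 1).
Iteration 2: rows with parent_dir in {6,7} -> home (id 10, d 2).
Iteration 3: rows with parent_dir in {10} -> root (id 12, d 3), mail (id 13, d 3).
Iteration 4: no rows with parent_dir in {12,13}; recursion stops.
SUM(d) = 0 + 1 + 1 + 2 + 3 + 3 = 10.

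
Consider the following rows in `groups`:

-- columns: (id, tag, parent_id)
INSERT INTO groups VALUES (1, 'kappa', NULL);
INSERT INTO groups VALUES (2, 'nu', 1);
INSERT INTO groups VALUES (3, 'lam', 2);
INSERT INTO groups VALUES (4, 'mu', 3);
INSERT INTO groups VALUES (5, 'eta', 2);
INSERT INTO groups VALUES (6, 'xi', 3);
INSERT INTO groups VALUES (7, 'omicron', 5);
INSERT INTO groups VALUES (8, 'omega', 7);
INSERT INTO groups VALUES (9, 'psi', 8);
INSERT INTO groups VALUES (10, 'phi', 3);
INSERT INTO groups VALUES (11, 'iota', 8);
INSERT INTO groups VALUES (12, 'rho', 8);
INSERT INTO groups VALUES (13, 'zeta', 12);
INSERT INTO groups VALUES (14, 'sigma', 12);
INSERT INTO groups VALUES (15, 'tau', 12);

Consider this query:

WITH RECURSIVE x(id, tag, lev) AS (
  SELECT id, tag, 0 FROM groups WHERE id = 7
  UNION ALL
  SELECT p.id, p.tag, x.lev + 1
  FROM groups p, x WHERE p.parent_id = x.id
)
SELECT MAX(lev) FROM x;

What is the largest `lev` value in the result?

Base: id=7 (omicron) at lev 0.
Iteration 1: rows with parent_id in {7} -> omega (id 8, lev 1).
Iteration 2: rows with parent_id in {8} -> psi (id 9, lev 2), iota (id 11, lev 2), rho (id 12, lev 2).
Iteration 3: rows with parent_id in {9,11,12} -> zeta (id 13, lev 3), sigma (id 14, lev 3), tau (id 15, lev 3).
Iteration 4: no rows with parent_id in {13,14,15}; recursion stops.
lev values: 0, 1, 2, 2, 2, 3, 3, 3; the maximum is 3.

3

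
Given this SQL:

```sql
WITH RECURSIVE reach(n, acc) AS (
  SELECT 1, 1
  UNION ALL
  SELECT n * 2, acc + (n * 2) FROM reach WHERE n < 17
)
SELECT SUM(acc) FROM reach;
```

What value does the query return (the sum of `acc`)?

Base: n=1, acc=1.
Iteration 1: 1 < 17 holds -> n = 1 * 2 = 2, acc = 1 + 2 = 3.
Iteration 2: 2 < 17 holds -> n = 2 * 2 = 4, acc = 3 + 4 = 7.
Iteration 3: 4 < 17 holds -> n = 4 * 2 = 8, acc = 7 + 8 = 15.
Iteration 4: 8 < 17 holds -> n = 8 * 2 = 16, acc = 15 + 16 = 31.
Iteration 5: 16 < 17 holds -> n = 16 * 2 = 32, acc = 31 + 32 = 63.
Iteration 6: 32 < 17 fails; recursion stops.
SUM(acc) = 1 + 3 + 7 + 15 + 31 + 63 = 120.

120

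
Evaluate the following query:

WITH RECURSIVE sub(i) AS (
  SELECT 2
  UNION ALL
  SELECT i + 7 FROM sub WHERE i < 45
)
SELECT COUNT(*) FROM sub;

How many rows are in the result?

Base: i=2.
Iteration 1: 2 < 45 holds -> i = 2 + 7 = 9.
Iteration 2: 9 < 45 holds -> i = 9 + 7 = 16.
Iteration 3: 16 < 45 holds -> i = 16 + 7 = 23.
Iteration 4: 23 < 45 holds -> i = 23 + 7 = 30.
Iteration 5: 30 < 45 holds -> i = 30 + 7 = 37.
Iteration 6: 37 < 45 holds -> i = 37 + 7 = 44.
Iteration 7: 44 < 45 holds -> i = 44 + 7 = 51.
Iteration 8: 51 < 45 fails; recursion stops.
Total rows emitted: 8.

8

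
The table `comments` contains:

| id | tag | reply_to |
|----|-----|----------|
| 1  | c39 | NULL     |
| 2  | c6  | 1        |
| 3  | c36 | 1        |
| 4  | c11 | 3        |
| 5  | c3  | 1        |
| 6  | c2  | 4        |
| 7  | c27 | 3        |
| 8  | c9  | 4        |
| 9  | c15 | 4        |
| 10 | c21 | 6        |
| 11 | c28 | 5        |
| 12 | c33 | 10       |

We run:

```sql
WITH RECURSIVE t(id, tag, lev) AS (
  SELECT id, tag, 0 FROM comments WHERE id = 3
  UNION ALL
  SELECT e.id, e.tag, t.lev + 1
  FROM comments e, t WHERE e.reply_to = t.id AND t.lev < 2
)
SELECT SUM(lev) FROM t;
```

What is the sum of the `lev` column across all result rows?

Base: id=3 (c36) at lev 0.
Iteration 1: rows with reply_to in {3} -> c11 (id 4, lev 1), c27 (id 7, lev 1).
Iteration 2: rows with reply_to in {4,7} -> c2 (id 6, lev 2), c9 (id 8, lev 2), c15 (id 9, lev 2).
Iteration 3: lev < 2 fails for all current rows; recursion stops.
SUM(lev) = 0 + 1 + 1 + 2 + 2 + 2 = 8.

8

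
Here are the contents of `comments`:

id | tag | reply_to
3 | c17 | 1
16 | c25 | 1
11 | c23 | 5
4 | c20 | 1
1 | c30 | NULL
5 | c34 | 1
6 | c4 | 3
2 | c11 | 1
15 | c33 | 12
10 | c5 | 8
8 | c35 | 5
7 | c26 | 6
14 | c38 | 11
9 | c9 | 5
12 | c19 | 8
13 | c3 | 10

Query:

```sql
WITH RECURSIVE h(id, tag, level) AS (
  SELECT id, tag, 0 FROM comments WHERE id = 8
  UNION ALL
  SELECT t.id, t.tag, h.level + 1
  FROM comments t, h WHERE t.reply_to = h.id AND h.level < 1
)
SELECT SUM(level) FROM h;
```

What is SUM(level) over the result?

2

Base: id=8 (c35) at level 0.
Iteration 1: rows with reply_to in {8} -> c5 (id 10, level 1), c19 (id 12, level 1).
Iteration 2: level < 1 fails for all current rows; recursion stops.
SUM(level) = 0 + 1 + 1 = 2.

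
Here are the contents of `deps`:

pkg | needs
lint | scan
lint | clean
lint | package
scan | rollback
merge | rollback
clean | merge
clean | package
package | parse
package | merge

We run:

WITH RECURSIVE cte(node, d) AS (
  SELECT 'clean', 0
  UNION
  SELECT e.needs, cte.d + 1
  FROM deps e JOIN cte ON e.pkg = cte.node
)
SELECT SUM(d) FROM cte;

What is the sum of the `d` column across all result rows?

Base: (clean, d=0).
Iteration 1: edges from {clean} -> (merge, d=1), (package, d=1).
Iteration 2: edges from {merge,package} -> (merge, d=2), (parse, d=2), (rollback, d=2).
Iteration 3: edges from {merge,parse,rollback} -> (rollback, d=3).
Iteration 4: no outgoing edges from {rollback}; recursion stops.
SUM(d) = 0 + 1 + 1 + 2 + 2 + 2 + 3 = 11.

11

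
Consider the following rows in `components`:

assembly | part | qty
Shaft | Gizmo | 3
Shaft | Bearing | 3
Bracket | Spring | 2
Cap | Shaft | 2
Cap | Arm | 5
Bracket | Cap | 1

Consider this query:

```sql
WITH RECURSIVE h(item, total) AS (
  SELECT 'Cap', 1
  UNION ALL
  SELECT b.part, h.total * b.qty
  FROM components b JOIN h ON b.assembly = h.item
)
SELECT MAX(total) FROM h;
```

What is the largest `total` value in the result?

6

Base: (Cap, total=1).
Iteration 1: components of {Cap} -> Arm = 1*5 = 5, Shaft = 1*2 = 2.
Iteration 2: components of {Arm,Shaft} -> Bearing = 2*3 = 6, Gizmo = 2*3 = 6.
Iteration 3: no further components; recursion stops.
total values: 1, 5, 2, 6, 6; the maximum is 6.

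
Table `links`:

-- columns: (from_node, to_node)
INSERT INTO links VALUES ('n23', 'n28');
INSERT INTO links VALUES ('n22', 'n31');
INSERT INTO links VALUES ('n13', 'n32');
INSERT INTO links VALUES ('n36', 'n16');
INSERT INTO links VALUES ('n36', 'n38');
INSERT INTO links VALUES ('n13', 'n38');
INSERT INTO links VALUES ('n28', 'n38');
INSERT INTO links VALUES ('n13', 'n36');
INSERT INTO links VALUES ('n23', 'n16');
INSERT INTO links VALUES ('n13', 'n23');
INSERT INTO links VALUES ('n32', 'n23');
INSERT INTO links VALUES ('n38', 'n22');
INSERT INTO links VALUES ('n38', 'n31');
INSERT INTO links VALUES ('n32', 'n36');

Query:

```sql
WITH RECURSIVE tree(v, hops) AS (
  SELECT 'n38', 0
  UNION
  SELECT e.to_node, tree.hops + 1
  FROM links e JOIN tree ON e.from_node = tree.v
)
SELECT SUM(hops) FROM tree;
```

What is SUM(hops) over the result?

Base: (n38, hops=0).
Iteration 1: edges from {n38} -> (n22, hops=1), (n31, hops=1).
Iteration 2: edges from {n22,n31} -> (n31, hops=2).
Iteration 3: no outgoing edges from {n31}; recursion stops.
SUM(hops) = 0 + 1 + 1 + 2 = 4.

4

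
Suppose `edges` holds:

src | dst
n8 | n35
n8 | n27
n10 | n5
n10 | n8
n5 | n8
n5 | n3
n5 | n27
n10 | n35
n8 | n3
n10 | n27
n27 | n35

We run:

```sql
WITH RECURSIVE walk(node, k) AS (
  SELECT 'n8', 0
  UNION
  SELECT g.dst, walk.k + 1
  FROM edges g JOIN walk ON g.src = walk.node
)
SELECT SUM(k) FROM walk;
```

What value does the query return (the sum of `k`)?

5

Base: (n8, k=0).
Iteration 1: edges from {n8} -> (n27, k=1), (n3, k=1), (n35, k=1).
Iteration 2: edges from {n27,n3,n35} -> (n35, k=2).
Iteration 3: no outgoing edges from {n35}; recursion stops.
SUM(k) = 0 + 1 + 1 + 1 + 2 = 5.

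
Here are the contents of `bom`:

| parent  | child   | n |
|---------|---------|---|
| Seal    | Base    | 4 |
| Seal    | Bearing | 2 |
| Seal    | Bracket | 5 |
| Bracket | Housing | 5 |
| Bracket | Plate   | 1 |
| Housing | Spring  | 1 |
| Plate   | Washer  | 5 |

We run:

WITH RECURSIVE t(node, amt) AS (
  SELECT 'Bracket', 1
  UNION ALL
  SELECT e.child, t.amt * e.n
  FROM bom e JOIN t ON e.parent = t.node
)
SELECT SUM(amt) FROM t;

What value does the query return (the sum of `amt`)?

Base: (Bracket, amt=1).
Iteration 1: components of {Bracket} -> Housing = 1*5 = 5, Plate = 1*1 = 1.
Iteration 2: components of {Housing,Plate} -> Spring = 5*1 = 5, Washer = 1*5 = 5.
Iteration 3: no further components; recursion stops.
SUM(amt) = 1 + 5 + 1 + 5 + 5 = 17.

17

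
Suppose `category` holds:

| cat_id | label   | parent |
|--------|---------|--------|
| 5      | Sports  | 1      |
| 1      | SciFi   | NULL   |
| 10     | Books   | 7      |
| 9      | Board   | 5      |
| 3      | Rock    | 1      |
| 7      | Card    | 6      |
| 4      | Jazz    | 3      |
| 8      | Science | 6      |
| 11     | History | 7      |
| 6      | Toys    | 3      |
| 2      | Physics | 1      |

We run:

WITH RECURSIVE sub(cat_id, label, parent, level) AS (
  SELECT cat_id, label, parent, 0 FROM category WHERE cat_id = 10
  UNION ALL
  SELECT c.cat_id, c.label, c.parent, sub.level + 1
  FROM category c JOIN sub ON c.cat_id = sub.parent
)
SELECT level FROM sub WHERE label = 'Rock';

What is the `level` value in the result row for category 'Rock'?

3

Base: cat_id=10 (Books), parent=7, level 0.
Iteration 1: join on cat_id=7 -> Card (id 7, parent=6, level 1).
Iteration 2: join on cat_id=6 -> Toys (id 6, parent=3, level 2).
Iteration 3: join on cat_id=3 -> Rock (id 3, parent=1, level 3).
Iteration 4: join on cat_id=1 -> SciFi (id 1, parent=NULL, level 4).
Iteration 5: parent is NULL; no match; recursion stops.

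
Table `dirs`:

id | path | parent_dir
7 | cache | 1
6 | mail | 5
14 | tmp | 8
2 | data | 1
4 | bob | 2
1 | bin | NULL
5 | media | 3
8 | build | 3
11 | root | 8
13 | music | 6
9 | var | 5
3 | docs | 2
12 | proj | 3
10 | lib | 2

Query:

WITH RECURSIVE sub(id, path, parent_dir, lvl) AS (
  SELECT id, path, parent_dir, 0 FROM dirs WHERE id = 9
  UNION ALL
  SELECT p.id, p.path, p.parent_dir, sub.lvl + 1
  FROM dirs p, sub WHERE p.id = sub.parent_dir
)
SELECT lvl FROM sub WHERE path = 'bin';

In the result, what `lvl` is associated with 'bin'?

Base: id=9 (var), parent_dir=5, lvl 0.
Iteration 1: join on id=5 -> media (id 5, parent_dir=3, lvl 1).
Iteration 2: join on id=3 -> docs (id 3, parent_dir=2, lvl 2).
Iteration 3: join on id=2 -> data (id 2, parent_dir=1, lvl 3).
Iteration 4: join on id=1 -> bin (id 1, parent_dir=NULL, lvl 4).
Iteration 5: parent_dir is NULL; no match; recursion stops.

4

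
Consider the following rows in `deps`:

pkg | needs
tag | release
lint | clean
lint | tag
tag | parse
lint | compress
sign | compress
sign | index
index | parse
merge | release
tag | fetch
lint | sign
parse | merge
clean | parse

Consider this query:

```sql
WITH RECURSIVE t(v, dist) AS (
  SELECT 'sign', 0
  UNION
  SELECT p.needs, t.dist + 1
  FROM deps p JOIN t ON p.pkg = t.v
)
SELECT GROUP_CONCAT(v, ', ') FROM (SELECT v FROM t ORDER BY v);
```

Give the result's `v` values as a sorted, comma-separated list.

Base: (sign, dist=0).
Iteration 1: edges from {sign} -> (compress, dist=1), (index, dist=1).
Iteration 2: edges from {compress,index} -> (parse, dist=2).
Iteration 3: edges from {parse} -> (merge, dist=3).
Iteration 4: edges from {merge} -> (release, dist=4).
Iteration 5: no outgoing edges from {release}; recursion stops.

compress, index, merge, parse, release, sign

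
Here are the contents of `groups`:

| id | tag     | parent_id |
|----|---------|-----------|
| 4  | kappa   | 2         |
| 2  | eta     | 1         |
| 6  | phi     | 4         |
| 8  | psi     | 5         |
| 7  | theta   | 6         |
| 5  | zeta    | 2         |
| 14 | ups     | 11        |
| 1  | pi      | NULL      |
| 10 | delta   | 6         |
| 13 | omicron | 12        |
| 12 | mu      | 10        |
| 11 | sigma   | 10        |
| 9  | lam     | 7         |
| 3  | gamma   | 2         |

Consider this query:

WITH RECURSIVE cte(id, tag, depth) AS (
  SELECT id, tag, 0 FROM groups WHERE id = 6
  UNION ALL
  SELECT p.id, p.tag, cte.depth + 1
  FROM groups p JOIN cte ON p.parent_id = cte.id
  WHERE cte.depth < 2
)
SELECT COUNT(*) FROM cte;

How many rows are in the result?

6

Base: id=6 (phi) at depth 0.
Iteration 1: rows with parent_id in {6} -> theta (id 7, depth 1), delta (id 10, depth 1).
Iteration 2: rows with parent_id in {7,10} -> lam (id 9, depth 2), sigma (id 11, depth 2), mu (id 12, depth 2).
Iteration 3: depth < 2 fails for all current rows; recursion stops.
Total rows emitted: 6.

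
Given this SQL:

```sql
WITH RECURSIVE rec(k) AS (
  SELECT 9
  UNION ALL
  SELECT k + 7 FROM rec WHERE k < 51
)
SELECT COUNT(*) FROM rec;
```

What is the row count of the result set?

Base: k=9.
Iteration 1: 9 < 51 holds -> k = 9 + 7 = 16.
Iteration 2: 16 < 51 holds -> k = 16 + 7 = 23.
Iteration 3: 23 < 51 holds -> k = 23 + 7 = 30.
Iteration 4: 30 < 51 holds -> k = 30 + 7 = 37.
Iteration 5: 37 < 51 holds -> k = 37 + 7 = 44.
Iteration 6: 44 < 51 holds -> k = 44 + 7 = 51.
Iteration 7: 51 < 51 fails; recursion stops.
Total rows emitted: 7.

7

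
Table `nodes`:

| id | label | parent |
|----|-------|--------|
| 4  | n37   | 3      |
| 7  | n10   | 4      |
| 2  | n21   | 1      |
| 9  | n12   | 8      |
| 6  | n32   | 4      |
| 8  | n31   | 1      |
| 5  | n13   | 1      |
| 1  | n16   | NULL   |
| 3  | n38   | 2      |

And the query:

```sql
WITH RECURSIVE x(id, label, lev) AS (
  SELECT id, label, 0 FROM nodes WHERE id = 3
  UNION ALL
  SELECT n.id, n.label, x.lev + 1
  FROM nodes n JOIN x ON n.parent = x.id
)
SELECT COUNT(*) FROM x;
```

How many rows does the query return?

4

Base: id=3 (n38) at lev 0.
Iteration 1: rows with parent in {3} -> n37 (id 4, lev 1).
Iteration 2: rows with parent in {4} -> n32 (id 6, lev 2), n10 (id 7, lev 2).
Iteration 3: no rows with parent in {6,7}; recursion stops.
Total rows emitted: 4.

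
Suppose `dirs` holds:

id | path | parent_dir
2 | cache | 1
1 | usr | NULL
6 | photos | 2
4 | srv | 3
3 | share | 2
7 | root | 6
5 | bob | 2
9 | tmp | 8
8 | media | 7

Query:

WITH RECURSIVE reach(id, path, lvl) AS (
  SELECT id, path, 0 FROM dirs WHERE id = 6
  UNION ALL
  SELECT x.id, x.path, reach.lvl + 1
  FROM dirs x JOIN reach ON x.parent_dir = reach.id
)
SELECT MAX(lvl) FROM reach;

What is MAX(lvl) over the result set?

Base: id=6 (photos) at lvl 0.
Iteration 1: rows with parent_dir in {6} -> root (id 7, lvl 1).
Iteration 2: rows with parent_dir in {7} -> media (id 8, lvl 2).
Iteration 3: rows with parent_dir in {8} -> tmp (id 9, lvl 3).
Iteration 4: no rows with parent_dir in {9}; recursion stops.
lvl values: 0, 1, 2, 3; the maximum is 3.

3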